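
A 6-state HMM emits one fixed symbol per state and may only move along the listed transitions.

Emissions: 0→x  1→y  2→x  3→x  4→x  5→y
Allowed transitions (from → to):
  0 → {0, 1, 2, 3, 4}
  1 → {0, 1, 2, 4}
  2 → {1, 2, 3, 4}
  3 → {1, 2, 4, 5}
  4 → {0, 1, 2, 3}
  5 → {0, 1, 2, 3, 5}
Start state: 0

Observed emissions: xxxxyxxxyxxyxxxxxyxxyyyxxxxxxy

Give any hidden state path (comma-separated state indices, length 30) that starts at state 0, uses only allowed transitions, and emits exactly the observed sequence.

0,3,2,4,1,0,4,0,1,4,0,1,0,2,4,3,4,1,0,3,5,1,1,4,0,2,3,2,2,1

  [0] x  {0,2,3,4}  => 0  start
  [1] x  {0,2,3,4}  => 3  0->3 ok
  [2] x  {0,2,3,4}  => 2  3->2 ok
  [3] x  {0,2,3,4}  => 4  2->4 ok
  [4] y  {1,5}  => 1  4->1 ok
  [5] x  {0,2,3,4}  => 0  1->0 ok
  [6] x  {0,2,3,4}  => 4  0->4 ok
  [7] x  {0,2,3,4}  => 0  4->0 ok
  [8] y  {1,5}  => 1  0->1 ok
  [9] x  {0,2,3,4}  => 4  1->4 ok
  [10] x  {0,2,3,4}  => 0  4->0 ok
  [11] y  {1,5}  => 1  0->1 ok
  [12] x  {0,2,3,4}  => 0  1->0 ok
  [13] x  {0,2,3,4}  => 2  0->2 ok
  [14] x  {0,2,3,4}  => 4  2->4 ok
  [15] x  {0,2,3,4}  => 3  4->3 ok
  [16] x  {0,2,3,4}  => 4  3->4 ok
  [17] y  {1,5}  => 1  4->1 ok
  [18] x  {0,2,3,4}  => 0  1->0 ok
  [19] x  {0,2,3,4}  => 3  0->3 ok
  [20] y  {1,5}  => 5  3->5 ok
  [21] y  {1,5}  => 1  5->1 ok
  [22] y  {1,5}  => 1  1->1 ok
  [23] x  {0,2,3,4}  => 4  1->4 ok
  [24] x  {0,2,3,4}  => 0  4->0 ok
  [25] x  {0,2,3,4}  => 2  0->2 ok
  [26] x  {0,2,3,4}  => 3  2->3 ok
  [27] x  {0,2,3,4}  => 2  3->2 ok
  [28] x  {0,2,3,4}  => 2  2->2 ok
  [29] y  {1,5}  => 1  2->1 ok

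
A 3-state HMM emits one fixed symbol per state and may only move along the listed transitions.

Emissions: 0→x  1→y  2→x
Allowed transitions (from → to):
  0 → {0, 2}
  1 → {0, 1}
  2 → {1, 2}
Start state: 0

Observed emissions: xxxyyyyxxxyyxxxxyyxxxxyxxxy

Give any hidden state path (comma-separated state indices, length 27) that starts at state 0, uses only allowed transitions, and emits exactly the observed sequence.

0,0,2,1,1,1,1,0,0,2,1,1,0,2,2,2,1,1,0,0,0,2,1,0,2,2,1

  pos 0: x in {0,2}, choose 0; start
  pos 1: x in {0,2}, choose 0; 0->0 ok
  pos 2: x in {0,2}, choose 2; 0->2 ok
  pos 3: y in {1}, choose 1; 2->1 ok
  pos 4: y in {1}, choose 1; 1->1 ok
  pos 5: y in {1}, choose 1; 1->1 ok
  pos 6: y in {1}, choose 1; 1->1 ok
  pos 7: x in {0,2}, choose 0; 1->0 ok
  pos 8: x in {0,2}, choose 0; 0->0 ok
  pos 9: x in {0,2}, choose 2; 0->2 ok
  pos 10: y in {1}, choose 1; 2->1 ok
  pos 11: y in {1}, choose 1; 1->1 ok
  pos 12: x in {0,2}, choose 0; 1->0 ok
  pos 13: x in {0,2}, choose 2; 0->2 ok
  pos 14: x in {0,2}, choose 2; 2->2 ok
  pos 15: x in {0,2}, choose 2; 2->2 ok
  pos 16: y in {1}, choose 1; 2->1 ok
  pos 17: y in {1}, choose 1; 1->1 ok
  pos 18: x in {0,2}, choose 0; 1->0 ok
  pos 19: x in {0,2}, choose 0; 0->0 ok
  pos 20: x in {0,2}, choose 0; 0->0 ok
  pos 21: x in {0,2}, choose 2; 0->2 ok
  pos 22: y in {1}, choose 1; 2->1 ok
  pos 23: x in {0,2}, choose 0; 1->0 ok
  pos 24: x in {0,2}, choose 2; 0->2 ok
  pos 25: x in {0,2}, choose 2; 2->2 ok
  pos 26: y in {1}, choose 1; 2->1 ok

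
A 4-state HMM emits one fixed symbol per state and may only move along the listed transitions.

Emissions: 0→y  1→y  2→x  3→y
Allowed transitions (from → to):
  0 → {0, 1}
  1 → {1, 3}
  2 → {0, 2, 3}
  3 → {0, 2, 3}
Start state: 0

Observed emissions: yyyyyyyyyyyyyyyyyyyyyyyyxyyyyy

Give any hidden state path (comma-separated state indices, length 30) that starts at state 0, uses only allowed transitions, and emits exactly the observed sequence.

0,0,1,3,0,1,1,1,3,0,1,3,0,1,1,3,3,0,0,0,0,0,1,3,2,3,3,0,1,1

  t0 'y' -> {0,1,3}, take 0 (start)
  t1 'y' -> {0,1,3}, take 0 (0->0 ok)
  t2 'y' -> {0,1,3}, take 1 (0->1 ok)
  t3 'y' -> {0,1,3}, take 3 (1->3 ok)
  t4 'y' -> {0,1,3}, take 0 (3->0 ok)
  t5 'y' -> {0,1,3}, take 1 (0->1 ok)
  t6 'y' -> {0,1,3}, take 1 (1->1 ok)
  t7 'y' -> {0,1,3}, take 1 (1->1 ok)
  t8 'y' -> {0,1,3}, take 3 (1->3 ok)
  t9 'y' -> {0,1,3}, take 0 (3->0 ok)
  t10 'y' -> {0,1,3}, take 1 (0->1 ok)
  t11 'y' -> {0,1,3}, take 3 (1->3 ok)
  t12 'y' -> {0,1,3}, take 0 (3->0 ok)
  t13 'y' -> {0,1,3}, take 1 (0->1 ok)
  t14 'y' -> {0,1,3}, take 1 (1->1 ok)
  t15 'y' -> {0,1,3}, take 3 (1->3 ok)
  t16 'y' -> {0,1,3}, take 3 (3->3 ok)
  t17 'y' -> {0,1,3}, take 0 (3->0 ok)
  t18 'y' -> {0,1,3}, take 0 (0->0 ok)
  t19 'y' -> {0,1,3}, take 0 (0->0 ok)
  t20 'y' -> {0,1,3}, take 0 (0->0 ok)
  t21 'y' -> {0,1,3}, take 0 (0->0 ok)
  t22 'y' -> {0,1,3}, take 1 (0->1 ok)
  t23 'y' -> {0,1,3}, take 3 (1->3 ok)
  t24 'x' -> {2}, take 2 (3->2 ok)
  t25 'y' -> {0,1,3}, take 3 (2->3 ok)
  t26 'y' -> {0,1,3}, take 3 (3->3 ok)
  t27 'y' -> {0,1,3}, take 0 (3->0 ok)
  t28 'y' -> {0,1,3}, take 1 (0->1 ok)
  t29 'y' -> {0,1,3}, take 1 (1->1 ok)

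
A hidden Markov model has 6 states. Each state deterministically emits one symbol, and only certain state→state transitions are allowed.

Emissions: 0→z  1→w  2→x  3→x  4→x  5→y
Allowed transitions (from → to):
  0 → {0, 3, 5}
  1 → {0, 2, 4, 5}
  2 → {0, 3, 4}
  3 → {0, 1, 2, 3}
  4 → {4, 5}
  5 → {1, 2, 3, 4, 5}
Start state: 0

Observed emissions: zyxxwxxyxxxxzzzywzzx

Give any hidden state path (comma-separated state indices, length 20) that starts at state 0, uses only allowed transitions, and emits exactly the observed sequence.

  [0] z  {0}  => 0  start
  [1] y  {5}  => 5  0->5 ok
  [2] x  {2,3,4}  => 3  5->3 ok
  [3] x  {2,3,4}  => 3  3->3 ok
  [4] w  {1}  => 1  3->1 ok
  [5] x  {2,3,4}  => 4  1->4 ok
  [6] x  {2,3,4}  => 4  4->4 ok
  [7] y  {5}  => 5  4->5 ok
  [8] x  {2,3,4}  => 3  5->3 ok
  [9] x  {2,3,4}  => 2  3->2 ok
  [10] x  {2,3,4}  => 3  2->3 ok
  [11] x  {2,3,4}  => 3  3->3 ok
  [12] z  {0}  => 0  3->0 ok
  [13] z  {0}  => 0  0->0 ok
  [14] z  {0}  => 0  0->0 ok
  [15] y  {5}  => 5  0->5 ok
  [16] w  {1}  => 1  5->1 ok
  [17] z  {0}  => 0  1->0 ok
  [18] z  {0}  => 0  0->0 ok
  [19] x  {2,3,4}  => 3  0->3 ok

0,5,3,3,1,4,4,5,3,2,3,3,0,0,0,5,1,0,0,3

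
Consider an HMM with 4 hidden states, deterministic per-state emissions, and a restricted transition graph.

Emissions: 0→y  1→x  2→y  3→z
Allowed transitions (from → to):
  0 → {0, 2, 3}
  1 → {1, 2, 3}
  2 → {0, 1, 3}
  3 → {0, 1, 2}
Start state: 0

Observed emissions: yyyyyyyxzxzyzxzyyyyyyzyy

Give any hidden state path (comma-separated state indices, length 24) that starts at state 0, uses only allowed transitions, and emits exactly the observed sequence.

0,0,0,0,2,0,2,1,3,1,3,2,3,1,3,0,0,0,2,0,0,3,0,2

  0: obs=y cand={0,2} pick 0 [start]
  1: obs=y cand={0,2} pick 0 [0->0 ok]
  2: obs=y cand={0,2} pick 0 [0->0 ok]
  3: obs=y cand={0,2} pick 0 [0->0 ok]
  4: obs=y cand={0,2} pick 2 [0->2 ok]
  5: obs=y cand={0,2} pick 0 [2->0 ok]
  6: obs=y cand={0,2} pick 2 [0->2 ok]
  7: obs=x cand={1} pick 1 [2->1 ok]
  8: obs=z cand={3} pick 3 [1->3 ok]
  9: obs=x cand={1} pick 1 [3->1 ok]
  10: obs=z cand={3} pick 3 [1->3 ok]
  11: obs=y cand={0,2} pick 2 [3->2 ok]
  12: obs=z cand={3} pick 3 [2->3 ok]
  13: obs=x cand={1} pick 1 [3->1 ok]
  14: obs=z cand={3} pick 3 [1->3 ok]
  15: obs=y cand={0,2} pick 0 [3->0 ok]
  16: obs=y cand={0,2} pick 0 [0->0 ok]
  17: obs=y cand={0,2} pick 0 [0->0 ok]
  18: obs=y cand={0,2} pick 2 [0->2 ok]
  19: obs=y cand={0,2} pick 0 [2->0 ok]
  20: obs=y cand={0,2} pick 0 [0->0 ok]
  21: obs=z cand={3} pick 3 [0->3 ok]
  22: obs=y cand={0,2} pick 0 [3->0 ok]
  23: obs=y cand={0,2} pick 2 [0->2 ok]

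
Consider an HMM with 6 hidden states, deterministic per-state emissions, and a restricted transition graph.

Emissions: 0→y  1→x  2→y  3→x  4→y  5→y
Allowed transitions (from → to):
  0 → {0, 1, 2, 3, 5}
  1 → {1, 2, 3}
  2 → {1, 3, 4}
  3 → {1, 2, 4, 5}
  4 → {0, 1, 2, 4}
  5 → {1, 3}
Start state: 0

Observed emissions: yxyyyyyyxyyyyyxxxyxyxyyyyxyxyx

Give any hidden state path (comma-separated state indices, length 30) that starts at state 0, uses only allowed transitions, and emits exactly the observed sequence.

  pos 0: y in {0,2,4,5}, choose 0; start
  pos 1: x in {1,3}, choose 1; 0->1 ok
  pos 2: y in {0,2,4,5}, choose 2; 1->2 ok
  pos 3: y in {0,2,4,5}, choose 4; 2->4 ok
  pos 4: y in {0,2,4,5}, choose 4; 4->4 ok
  pos 5: y in {0,2,4,5}, choose 4; 4->4 ok
  pos 6: y in {0,2,4,5}, choose 0; 4->0 ok
  pos 7: y in {0,2,4,5}, choose 5; 0->5 ok
  pos 8: x in {1,3}, choose 3; 5->3 ok
  pos 9: y in {0,2,4,5}, choose 4; 3->4 ok
  pos 10: y in {0,2,4,5}, choose 4; 4->4 ok
  pos 11: y in {0,2,4,5}, choose 4; 4->4 ok
  pos 12: y in {0,2,4,5}, choose 0; 4->0 ok
  pos 13: y in {0,2,4,5}, choose 0; 0->0 ok
  pos 14: x in {1,3}, choose 1; 0->1 ok
  pos 15: x in {1,3}, choose 1; 1->1 ok
  pos 16: x in {1,3}, choose 3; 1->3 ok
  pos 17: y in {0,2,4,5}, choose 2; 3->2 ok
  pos 18: x in {1,3}, choose 3; 2->3 ok
  pos 19: y in {0,2,4,5}, choose 2; 3->2 ok
  pos 20: x in {1,3}, choose 3; 2->3 ok
  pos 21: y in {0,2,4,5}, choose 4; 3->4 ok
  pos 22: y in {0,2,4,5}, choose 0; 4->0 ok
  pos 23: y in {0,2,4,5}, choose 0; 0->0 ok
  pos 24: y in {0,2,4,5}, choose 2; 0->2 ok
  pos 25: x in {1,3}, choose 1; 2->1 ok
  pos 26: y in {0,2,4,5}, choose 2; 1->2 ok
  pos 27: x in {1,3}, choose 3; 2->3 ok
  pos 28: y in {0,2,4,5}, choose 4; 3->4 ok
  pos 29: x in {1,3}, choose 1; 4->1 ok

0,1,2,4,4,4,0,5,3,4,4,4,0,0,1,1,3,2,3,2,3,4,0,0,2,1,2,3,4,1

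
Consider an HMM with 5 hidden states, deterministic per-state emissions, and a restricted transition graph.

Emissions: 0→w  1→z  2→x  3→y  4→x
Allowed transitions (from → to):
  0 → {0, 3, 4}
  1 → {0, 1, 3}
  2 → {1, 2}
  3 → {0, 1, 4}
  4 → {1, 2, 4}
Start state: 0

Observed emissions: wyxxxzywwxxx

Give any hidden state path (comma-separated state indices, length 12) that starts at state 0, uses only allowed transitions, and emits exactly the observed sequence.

0,3,4,4,2,1,3,0,0,4,4,4

  t0 'w' -> {0}, take 0 (start)
  t1 'y' -> {3}, take 3 (0->3 ok)
  t2 'x' -> {2,4}, take 4 (3->4 ok)
  t3 'x' -> {2,4}, take 4 (4->4 ok)
  t4 'x' -> {2,4}, take 2 (4->2 ok)
  t5 'z' -> {1}, take 1 (2->1 ok)
  t6 'y' -> {3}, take 3 (1->3 ok)
  t7 'w' -> {0}, take 0 (3->0 ok)
  t8 'w' -> {0}, take 0 (0->0 ok)
  t9 'x' -> {2,4}, take 4 (0->4 ok)
  t10 'x' -> {2,4}, take 4 (4->4 ok)
  t11 'x' -> {2,4}, take 4 (4->4 ok)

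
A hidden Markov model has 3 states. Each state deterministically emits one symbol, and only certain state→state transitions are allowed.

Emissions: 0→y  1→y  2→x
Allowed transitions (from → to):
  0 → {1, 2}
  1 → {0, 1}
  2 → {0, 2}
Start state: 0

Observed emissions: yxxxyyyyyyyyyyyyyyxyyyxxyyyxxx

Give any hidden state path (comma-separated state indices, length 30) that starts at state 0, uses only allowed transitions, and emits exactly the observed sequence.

  [0] y  {0,1}  => 0  start
  [1] x  {2}  => 2  0->2 ok
  [2] x  {2}  => 2  2->2 ok
  [3] x  {2}  => 2  2->2 ok
  [4] y  {0,1}  => 0  2->0 ok
  [5] y  {0,1}  => 1  0->1 ok
  [6] y  {0,1}  => 0  1->0 ok
  [7] y  {0,1}  => 1  0->1 ok
  [8] y  {0,1}  => 1  1->1 ok
  [9] y  {0,1}  => 0  1->0 ok
  [10] y  {0,1}  => 1  0->1 ok
  [11] y  {0,1}  => 1  1->1 ok
  [12] y  {0,1}  => 1  1->1 ok
  [13] y  {0,1}  => 1  1->1 ok
  [14] y  {0,1}  => 1  1->1 ok
  [15] y  {0,1}  => 1  1->1 ok
  [16] y  {0,1}  => 1  1->1 ok
  [17] y  {0,1}  => 0  1->0 ok
  [18] x  {2}  => 2  0->2 ok
  [19] y  {0,1}  => 0  2->0 ok
  [20] y  {0,1}  => 1  0->1 ok
  [21] y  {0,1}  => 0  1->0 ok
  [22] x  {2}  => 2  0->2 ok
  [23] x  {2}  => 2  2->2 ok
  [24] y  {0,1}  => 0  2->0 ok
  [25] y  {0,1}  => 1  0->1 ok
  [26] y  {0,1}  => 0  1->0 ok
  [27] x  {2}  => 2  0->2 ok
  [28] x  {2}  => 2  2->2 ok
  [29] x  {2}  => 2  2->2 ok

0,2,2,2,0,1,0,1,1,0,1,1,1,1,1,1,1,0,2,0,1,0,2,2,0,1,0,2,2,2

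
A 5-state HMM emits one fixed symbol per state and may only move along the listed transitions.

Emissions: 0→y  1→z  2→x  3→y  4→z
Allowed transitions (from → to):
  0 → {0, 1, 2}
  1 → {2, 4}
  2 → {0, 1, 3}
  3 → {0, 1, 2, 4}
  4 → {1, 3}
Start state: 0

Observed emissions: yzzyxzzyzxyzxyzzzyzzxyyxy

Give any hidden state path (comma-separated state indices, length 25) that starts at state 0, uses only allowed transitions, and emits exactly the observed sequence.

  [0] y  {0,3}  => 0  start
  [1] z  {1,4}  => 1  0->1 ok
  [2] z  {1,4}  => 4  1->4 ok
  [3] y  {0,3}  => 3  4->3 ok
  [4] x  {2}  => 2  3->2 ok
  [5] z  {1,4}  => 1  2->1 ok
  [6] z  {1,4}  => 4  1->4 ok
  [7] y  {0,3}  => 3  4->3 ok
  [8] z  {1,4}  => 1  3->1 ok
  [9] x  {2}  => 2  1->2 ok
  [10] y  {0,3}  => 3  2->3 ok
  [11] z  {1,4}  => 1  3->1 ok
  [12] x  {2}  => 2  1->2 ok
  [13] y  {0,3}  => 3  2->3 ok
  [14] z  {1,4}  => 4  3->4 ok
  [15] z  {1,4}  => 1  4->1 ok
  [16] z  {1,4}  => 4  1->4 ok
  [17] y  {0,3}  => 3  4->3 ok
  [18] z  {1,4}  => 4  3->4 ok
  [19] z  {1,4}  => 1  4->1 ok
  [20] x  {2}  => 2  1->2 ok
  [21] y  {0,3}  => 3  2->3 ok
  [22] y  {0,3}  => 0  3->0 ok
  [23] x  {2}  => 2  0->2 ok
  [24] y  {0,3}  => 0  2->0 ok

0,1,4,3,2,1,4,3,1,2,3,1,2,3,4,1,4,3,4,1,2,3,0,2,0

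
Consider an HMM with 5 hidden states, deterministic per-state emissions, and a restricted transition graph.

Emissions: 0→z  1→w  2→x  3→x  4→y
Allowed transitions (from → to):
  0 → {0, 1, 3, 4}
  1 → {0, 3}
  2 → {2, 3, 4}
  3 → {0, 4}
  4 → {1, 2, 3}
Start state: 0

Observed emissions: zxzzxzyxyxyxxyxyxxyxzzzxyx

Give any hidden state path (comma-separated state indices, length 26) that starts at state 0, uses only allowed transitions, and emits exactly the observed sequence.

0,3,0,0,3,0,4,3,4,3,4,2,3,4,3,4,2,3,4,3,0,0,0,3,4,2

  [0] z  {0}  => 0  start
  [1] x  {2,3}  => 3  0->3 ok
  [2] z  {0}  => 0  3->0 ok
  [3] z  {0}  => 0  0->0 ok
  [4] x  {2,3}  => 3  0->3 ok
  [5] z  {0}  => 0  3->0 ok
  [6] y  {4}  => 4  0->4 ok
  [7] x  {2,3}  => 3  4->3 ok
  [8] y  {4}  => 4  3->4 ok
  [9] x  {2,3}  => 3  4->3 ok
  [10] y  {4}  => 4  3->4 ok
  [11] x  {2,3}  => 2  4->2 ok
  [12] x  {2,3}  => 3  2->3 ok
  [13] y  {4}  => 4  3->4 ok
  [14] x  {2,3}  => 3  4->3 ok
  [15] y  {4}  => 4  3->4 ok
  [16] x  {2,3}  => 2  4->2 ok
  [17] x  {2,3}  => 3  2->3 ok
  [18] y  {4}  => 4  3->4 ok
  [19] x  {2,3}  => 3  4->3 ok
  [20] z  {0}  => 0  3->0 ok
  [21] z  {0}  => 0  0->0 ok
  [22] z  {0}  => 0  0->0 ok
  [23] x  {2,3}  => 3  0->3 ok
  [24] y  {4}  => 4  3->4 ok
  [25] x  {2,3}  => 2  4->2 ok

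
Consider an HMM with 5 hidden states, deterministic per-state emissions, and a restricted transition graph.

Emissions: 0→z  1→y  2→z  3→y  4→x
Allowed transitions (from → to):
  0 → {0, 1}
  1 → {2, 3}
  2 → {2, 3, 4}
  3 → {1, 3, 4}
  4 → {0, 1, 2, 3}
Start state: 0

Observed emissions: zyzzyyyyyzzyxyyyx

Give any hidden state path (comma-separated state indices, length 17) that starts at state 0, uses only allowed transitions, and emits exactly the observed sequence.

0,1,2,2,3,3,3,3,1,2,2,3,4,3,1,3,4

  0: obs=z cand={0,2} pick 0 [start]
  1: obs=y cand={1,3} pick 1 [0->1 ok]
  2: obs=z cand={0,2} pick 2 [1->2 ok]
  3: obs=z cand={0,2} pick 2 [2->2 ok]
  4: obs=y cand={1,3} pick 3 [2->3 ok]
  5: obs=y cand={1,3} pick 3 [3->3 ok]
  6: obs=y cand={1,3} pick 3 [3->3 ok]
  7: obs=y cand={1,3} pick 3 [3->3 ok]
  8: obs=y cand={1,3} pick 1 [3->1 ok]
  9: obs=z cand={0,2} pick 2 [1->2 ok]
  10: obs=z cand={0,2} pick 2 [2->2 ok]
  11: obs=y cand={1,3} pick 3 [2->3 ok]
  12: obs=x cand={4} pick 4 [3->4 ok]
  13: obs=y cand={1,3} pick 3 [4->3 ok]
  14: obs=y cand={1,3} pick 1 [3->1 ok]
  15: obs=y cand={1,3} pick 3 [1->3 ok]
  16: obs=x cand={4} pick 4 [3->4 ok]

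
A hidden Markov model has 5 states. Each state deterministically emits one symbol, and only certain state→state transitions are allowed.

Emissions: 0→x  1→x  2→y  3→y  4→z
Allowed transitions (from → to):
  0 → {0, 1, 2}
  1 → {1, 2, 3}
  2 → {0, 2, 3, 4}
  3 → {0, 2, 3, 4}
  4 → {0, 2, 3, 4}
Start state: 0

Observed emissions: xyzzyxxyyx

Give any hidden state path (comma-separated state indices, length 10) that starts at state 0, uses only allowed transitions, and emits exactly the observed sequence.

0,2,4,4,2,0,1,3,2,0

  [0] x  {0,1}  => 0  start
  [1] y  {2,3}  => 2  0->2 ok
  [2] z  {4}  => 4  2->4 ok
  [3] z  {4}  => 4  4->4 ok
  [4] y  {2,3}  => 2  4->2 ok
  [5] x  {0,1}  => 0  2->0 ok
  [6] x  {0,1}  => 1  0->1 ok
  [7] y  {2,3}  => 3  1->3 ok
  [8] y  {2,3}  => 2  3->2 ok
  [9] x  {0,1}  => 0  2->0 ok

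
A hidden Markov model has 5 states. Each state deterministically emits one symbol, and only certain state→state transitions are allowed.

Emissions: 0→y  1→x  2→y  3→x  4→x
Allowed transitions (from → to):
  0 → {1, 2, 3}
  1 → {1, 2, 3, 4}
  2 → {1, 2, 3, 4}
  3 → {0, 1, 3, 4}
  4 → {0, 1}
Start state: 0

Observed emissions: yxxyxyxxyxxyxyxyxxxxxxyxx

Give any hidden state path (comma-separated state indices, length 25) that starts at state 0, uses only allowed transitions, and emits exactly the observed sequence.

0,3,1,2,3,0,1,4,0,3,3,0,1,2,4,0,3,3,4,1,3,1,2,4,1

  0: obs=y cand={0,2} pick 0 [start]
  1: obs=x cand={1,3,4} pick 3 [0->3 ok]
  2: obs=x cand={1,3,4} pick 1 [3->1 ok]
  3: obs=y cand={0,2} pick 2 [1->2 ok]
  4: obs=x cand={1,3,4} pick 3 [2->3 ok]
  5: obs=y cand={0,2} pick 0 [3->0 ok]
  6: obs=x cand={1,3,4} pick 1 [0->1 ok]
  7: obs=x cand={1,3,4} pick 4 [1->4 ok]
  8: obs=y cand={0,2} pick 0 [4->0 ok]
  9: obs=x cand={1,3,4} pick 3 [0->3 ok]
  10: obs=x cand={1,3,4} pick 3 [3->3 ok]
  11: obs=y cand={0,2} pick 0 [3->0 ok]
  12: obs=x cand={1,3,4} pick 1 [0->1 ok]
  13: obs=y cand={0,2} pick 2 [1->2 ok]
  14: obs=x cand={1,3,4} pick 4 [2->4 ok]
  15: obs=y cand={0,2} pick 0 [4->0 ok]
  16: obs=x cand={1,3,4} pick 3 [0->3 ok]
  17: obs=x cand={1,3,4} pick 3 [3->3 ok]
  18: obs=x cand={1,3,4} pick 4 [3->4 ok]
  19: obs=x cand={1,3,4} pick 1 [4->1 ok]
  20: obs=x cand={1,3,4} pick 3 [1->3 ok]
  21: obs=x cand={1,3,4} pick 1 [3->1 ok]
  22: obs=y cand={0,2} pick 2 [1->2 ok]
  23: obs=x cand={1,3,4} pick 4 [2->4 ok]
  24: obs=x cand={1,3,4} pick 1 [4->1 ok]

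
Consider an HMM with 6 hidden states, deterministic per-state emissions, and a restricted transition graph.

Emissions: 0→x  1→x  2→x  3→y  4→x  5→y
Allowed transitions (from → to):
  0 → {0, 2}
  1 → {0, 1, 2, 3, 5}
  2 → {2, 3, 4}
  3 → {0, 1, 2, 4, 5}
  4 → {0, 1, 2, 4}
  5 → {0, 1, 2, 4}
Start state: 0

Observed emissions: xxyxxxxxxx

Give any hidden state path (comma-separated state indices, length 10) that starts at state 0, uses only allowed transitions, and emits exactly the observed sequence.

0,2,3,0,0,2,2,4,4,0

  [0] x  {0,1,2,4}  => 0  start
  [1] x  {0,1,2,4}  => 2  0->2 ok
  [2] y  {3,5}  => 3  2->3 ok
  [3] x  {0,1,2,4}  => 0  3->0 ok
  [4] x  {0,1,2,4}  => 0  0->0 ok
  [5] x  {0,1,2,4}  => 2  0->2 ok
  [6] x  {0,1,2,4}  => 2  2->2 ok
  [7] x  {0,1,2,4}  => 4  2->4 ok
  [8] x  {0,1,2,4}  => 4  4->4 ok
  [9] x  {0,1,2,4}  => 0  4->0 ok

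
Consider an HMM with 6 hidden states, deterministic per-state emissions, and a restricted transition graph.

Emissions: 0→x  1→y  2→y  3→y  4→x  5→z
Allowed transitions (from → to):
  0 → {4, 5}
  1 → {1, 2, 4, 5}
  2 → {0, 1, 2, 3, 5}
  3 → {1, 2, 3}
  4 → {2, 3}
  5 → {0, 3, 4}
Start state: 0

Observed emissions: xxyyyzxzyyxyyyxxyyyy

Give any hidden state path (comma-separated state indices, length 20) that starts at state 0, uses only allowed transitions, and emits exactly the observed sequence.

  t0 'x' -> {0,4}, take 0 (start)
  t1 'x' -> {0,4}, take 4 (0->4 ok)
  t2 'y' -> {1,2,3}, take 2 (4->2 ok)
  t3 'y' -> {1,2,3}, take 1 (2->1 ok)
  t4 'y' -> {1,2,3}, take 1 (1->1 ok)
  t5 'z' -> {5}, take 5 (1->5 ok)
  t6 'x' -> {0,4}, take 0 (5->0 ok)
  t7 'z' -> {5}, take 5 (0->5 ok)
  t8 'y' -> {1,2,3}, take 3 (5->3 ok)
  t9 'y' -> {1,2,3}, take 1 (3->1 ok)
  t10 'x' -> {0,4}, take 4 (1->4 ok)
  t11 'y' -> {1,2,3}, take 3 (4->3 ok)
  t12 'y' -> {1,2,3}, take 3 (3->3 ok)
  t13 'y' -> {1,2,3}, take 2 (3->2 ok)
  t14 'x' -> {0,4}, take 0 (2->0 ok)
  t15 'x' -> {0,4}, take 4 (0->4 ok)
  t16 'y' -> {1,2,3}, take 3 (4->3 ok)
  t17 'y' -> {1,2,3}, take 3 (3->3 ok)
  t18 'y' -> {1,2,3}, take 1 (3->1 ok)
  t19 'y' -> {1,2,3}, take 2 (1->2 ok)

0,4,2,1,1,5,0,5,3,1,4,3,3,2,0,4,3,3,1,2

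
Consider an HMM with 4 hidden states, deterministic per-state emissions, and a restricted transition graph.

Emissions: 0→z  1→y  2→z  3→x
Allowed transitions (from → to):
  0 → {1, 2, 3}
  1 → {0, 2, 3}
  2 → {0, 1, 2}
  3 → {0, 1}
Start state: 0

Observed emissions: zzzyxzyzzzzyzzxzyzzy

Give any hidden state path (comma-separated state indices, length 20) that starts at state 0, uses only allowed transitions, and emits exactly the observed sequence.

  pos 0: z in {0,2}, choose 0; start
  pos 1: z in {0,2}, choose 2; 0->2 ok
  pos 2: z in {0,2}, choose 0; 2->0 ok
  pos 3: y in {1}, choose 1; 0->1 ok
  pos 4: x in {3}, choose 3; 1->3 ok
  pos 5: z in {0,2}, choose 0; 3->0 ok
  pos 6: y in {1}, choose 1; 0->1 ok
  pos 7: z in {0,2}, choose 2; 1->2 ok
  pos 8: z in {0,2}, choose 0; 2->0 ok
  pos 9: z in {0,2}, choose 2; 0->2 ok
  pos 10: z in {0,2}, choose 2; 2->2 ok
  pos 11: y in {1}, choose 1; 2->1 ok
  pos 12: z in {0,2}, choose 2; 1->2 ok
  pos 13: z in {0,2}, choose 0; 2->0 ok
  pos 14: x in {3}, choose 3; 0->3 ok
  pos 15: z in {0,2}, choose 0; 3->0 ok
  pos 16: y in {1}, choose 1; 0->1 ok
  pos 17: z in {0,2}, choose 2; 1->2 ok
  pos 18: z in {0,2}, choose 2; 2->2 ok
  pos 19: y in {1}, choose 1; 2->1 ok

0,2,0,1,3,0,1,2,0,2,2,1,2,0,3,0,1,2,2,1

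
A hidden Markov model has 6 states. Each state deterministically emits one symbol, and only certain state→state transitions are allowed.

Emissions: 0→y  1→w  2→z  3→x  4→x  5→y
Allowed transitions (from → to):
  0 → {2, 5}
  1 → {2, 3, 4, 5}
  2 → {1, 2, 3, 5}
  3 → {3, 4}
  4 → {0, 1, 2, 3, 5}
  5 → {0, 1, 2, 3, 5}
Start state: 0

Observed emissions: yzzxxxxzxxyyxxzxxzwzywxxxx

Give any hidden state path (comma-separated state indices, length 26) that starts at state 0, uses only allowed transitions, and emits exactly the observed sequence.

  t0 'y' -> {0,5}, take 0 (start)
  t1 'z' -> {2}, take 2 (0->2 ok)
  t2 'z' -> {2}, take 2 (2->2 ok)
  t3 'x' -> {3,4}, take 3 (2->3 ok)
  t4 'x' -> {3,4}, take 3 (3->3 ok)
  t5 'x' -> {3,4}, take 3 (3->3 ok)
  t6 'x' -> {3,4}, take 4 (3->4 ok)
  t7 'z' -> {2}, take 2 (4->2 ok)
  t8 'x' -> {3,4}, take 3 (2->3 ok)
  t9 'x' -> {3,4}, take 4 (3->4 ok)
  t10 'y' -> {0,5}, take 0 (4->0 ok)
  t11 'y' -> {0,5}, take 5 (0->5 ok)
  t12 'x' -> {3,4}, take 3 (5->3 ok)
  t13 'x' -> {3,4}, take 4 (3->4 ok)
  t14 'z' -> {2}, take 2 (4->2 ok)
  t15 'x' -> {3,4}, take 3 (2->3 ok)
  t16 'x' -> {3,4}, take 4 (3->4 ok)
  t17 'z' -> {2}, take 2 (4->2 ok)
  t18 'w' -> {1}, take 1 (2->1 ok)
  t19 'z' -> {2}, take 2 (1->2 ok)
  t20 'y' -> {0,5}, take 5 (2->5 ok)
  t21 'w' -> {1}, take 1 (5->1 ok)
  t22 'x' -> {3,4}, take 3 (1->3 ok)
  t23 'x' -> {3,4}, take 3 (3->3 ok)
  t24 'x' -> {3,4}, take 3 (3->3 ok)
  t25 'x' -> {3,4}, take 3 (3->3 ok)

0,2,2,3,3,3,4,2,3,4,0,5,3,4,2,3,4,2,1,2,5,1,3,3,3,3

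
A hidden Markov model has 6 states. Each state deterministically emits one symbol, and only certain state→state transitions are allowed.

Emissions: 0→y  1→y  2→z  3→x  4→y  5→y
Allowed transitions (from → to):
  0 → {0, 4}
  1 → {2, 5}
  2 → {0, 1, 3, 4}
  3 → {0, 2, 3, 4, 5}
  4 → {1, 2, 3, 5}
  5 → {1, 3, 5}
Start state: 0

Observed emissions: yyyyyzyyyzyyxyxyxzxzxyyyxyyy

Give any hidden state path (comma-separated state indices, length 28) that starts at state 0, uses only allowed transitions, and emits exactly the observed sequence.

  t0 'y' -> {0,1,4,5}, take 0 (start)
  t1 'y' -> {0,1,4,5}, take 0 (0->0 ok)
  t2 'y' -> {0,1,4,5}, take 0 (0->0 ok)
  t3 'y' -> {0,1,4,5}, take 4 (0->4 ok)
  t4 'y' -> {0,1,4,5}, take 1 (4->1 ok)
  t5 'z' -> {2}, take 2 (1->2 ok)
  t6 'y' -> {0,1,4,5}, take 1 (2->1 ok)
  t7 'y' -> {0,1,4,5}, take 5 (1->5 ok)
  t8 'y' -> {0,1,4,5}, take 1 (5->1 ok)
  t9 'z' -> {2}, take 2 (1->2 ok)
  t10 'y' -> {0,1,4,5}, take 4 (2->4 ok)
  t11 'y' -> {0,1,4,5}, take 5 (4->5 ok)
  t12 'x' -> {3}, take 3 (5->3 ok)
  t13 'y' -> {0,1,4,5}, take 5 (3->5 ok)
  t14 'x' -> {3}, take 3 (5->3 ok)
  t15 'y' -> {0,1,4,5}, take 4 (3->4 ok)
  t16 'x' -> {3}, take 3 (4->3 ok)
  t17 'z' -> {2}, take 2 (3->2 ok)
  t18 'x' -> {3}, take 3 (2->3 ok)
  t19 'z' -> {2}, take 2 (3->2 ok)
  t20 'x' -> {3}, take 3 (2->3 ok)
  t21 'y' -> {0,1,4,5}, take 0 (3->0 ok)
  t22 'y' -> {0,1,4,5}, take 0 (0->0 ok)
  t23 'y' -> {0,1,4,5}, take 4 (0->4 ok)
  t24 'x' -> {3}, take 3 (4->3 ok)
  t25 'y' -> {0,1,4,5}, take 0 (3->0 ok)
  t26 'y' -> {0,1,4,5}, take 0 (0->0 ok)
  t27 'y' -> {0,1,4,5}, take 0 (0->0 ok)

0,0,0,4,1,2,1,5,1,2,4,5,3,5,3,4,3,2,3,2,3,0,0,4,3,0,0,0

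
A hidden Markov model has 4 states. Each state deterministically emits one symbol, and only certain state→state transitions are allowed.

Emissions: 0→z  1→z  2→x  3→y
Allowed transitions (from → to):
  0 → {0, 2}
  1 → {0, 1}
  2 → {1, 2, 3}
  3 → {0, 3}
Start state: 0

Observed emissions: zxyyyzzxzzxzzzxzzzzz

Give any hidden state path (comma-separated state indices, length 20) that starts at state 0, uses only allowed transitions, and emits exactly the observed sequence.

0,2,3,3,3,0,0,2,1,0,2,1,1,0,2,1,1,1,0,0

  0: obs=z cand={0,1} pick 0 [start]
  1: obs=x cand={2} pick 2 [0->2 ok]
  2: obs=y cand={3} pick 3 [2->3 ok]
  3: obs=y cand={3} pick 3 [3->3 ok]
  4: obs=y cand={3} pick 3 [3->3 ok]
  5: obs=z cand={0,1} pick 0 [3->0 ok]
  6: obs=z cand={0,1} pick 0 [0->0 ok]
  7: obs=x cand={2} pick 2 [0->2 ok]
  8: obs=z cand={0,1} pick 1 [2->1 ok]
  9: obs=z cand={0,1} pick 0 [1->0 ok]
  10: obs=x cand={2} pick 2 [0->2 ok]
  11: obs=z cand={0,1} pick 1 [2->1 ok]
  12: obs=z cand={0,1} pick 1 [1->1 ok]
  13: obs=z cand={0,1} pick 0 [1->0 ok]
  14: obs=x cand={2} pick 2 [0->2 ok]
  15: obs=z cand={0,1} pick 1 [2->1 ok]
  16: obs=z cand={0,1} pick 1 [1->1 ok]
  17: obs=z cand={0,1} pick 1 [1->1 ok]
  18: obs=z cand={0,1} pick 0 [1->0 ok]
  19: obs=z cand={0,1} pick 0 [0->0 ok]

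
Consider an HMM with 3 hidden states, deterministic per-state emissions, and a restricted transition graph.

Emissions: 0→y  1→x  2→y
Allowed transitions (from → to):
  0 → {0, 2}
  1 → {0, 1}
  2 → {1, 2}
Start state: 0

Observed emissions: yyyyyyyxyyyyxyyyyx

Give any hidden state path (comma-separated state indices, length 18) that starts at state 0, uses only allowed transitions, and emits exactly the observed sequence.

0,0,0,0,0,0,2,1,0,0,2,2,1,0,2,2,2,1

  0: obs=y cand={0,2} pick 0 [start]
  1: obs=y cand={0,2} pick 0 [0->0 ok]
  2: obs=y cand={0,2} pick 0 [0->0 ok]
  3: obs=y cand={0,2} pick 0 [0->0 ok]
  4: obs=y cand={0,2} pick 0 [0->0 ok]
  5: obs=y cand={0,2} pick 0 [0->0 ok]
  6: obs=y cand={0,2} pick 2 [0->2 ok]
  7: obs=x cand={1} pick 1 [2->1 ok]
  8: obs=y cand={0,2} pick 0 [1->0 ok]
  9: obs=y cand={0,2} pick 0 [0->0 ok]
  10: obs=y cand={0,2} pick 2 [0->2 ok]
  11: obs=y cand={0,2} pick 2 [2->2 ok]
  12: obs=x cand={1} pick 1 [2->1 ok]
  13: obs=y cand={0,2} pick 0 [1->0 ok]
  14: obs=y cand={0,2} pick 2 [0->2 ok]
  15: obs=y cand={0,2} pick 2 [2->2 ok]
  16: obs=y cand={0,2} pick 2 [2->2 ok]
  17: obs=x cand={1} pick 1 [2->1 ok]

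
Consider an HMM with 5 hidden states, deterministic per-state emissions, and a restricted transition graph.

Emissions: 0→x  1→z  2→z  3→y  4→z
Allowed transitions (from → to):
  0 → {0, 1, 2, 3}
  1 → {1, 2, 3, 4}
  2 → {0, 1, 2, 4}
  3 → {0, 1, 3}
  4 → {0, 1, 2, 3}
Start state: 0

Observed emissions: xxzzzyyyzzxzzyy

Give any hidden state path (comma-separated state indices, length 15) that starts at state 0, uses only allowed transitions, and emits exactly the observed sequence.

0,0,2,2,1,3,3,3,1,2,0,1,1,3,3

  t0 'x' -> {0}, take 0 (start)
  t1 'x' -> {0}, take 0 (0->0 ok)
  t2 'z' -> {1,2,4}, take 2 (0->2 ok)
  t3 'z' -> {1,2,4}, take 2 (2->2 ok)
  t4 'z' -> {1,2,4}, take 1 (2->1 ok)
  t5 'y' -> {3}, take 3 (1->3 ok)
  t6 'y' -> {3}, take 3 (3->3 ok)
  t7 'y' -> {3}, take 3 (3->3 ok)
  t8 'z' -> {1,2,4}, take 1 (3->1 ok)
  t9 'z' -> {1,2,4}, take 2 (1->2 ok)
  t10 'x' -> {0}, take 0 (2->0 ok)
  t11 'z' -> {1,2,4}, take 1 (0->1 ok)
  t12 'z' -> {1,2,4}, take 1 (1->1 ok)
  t13 'y' -> {3}, take 3 (1->3 ok)
  t14 'y' -> {3}, take 3 (3->3 ok)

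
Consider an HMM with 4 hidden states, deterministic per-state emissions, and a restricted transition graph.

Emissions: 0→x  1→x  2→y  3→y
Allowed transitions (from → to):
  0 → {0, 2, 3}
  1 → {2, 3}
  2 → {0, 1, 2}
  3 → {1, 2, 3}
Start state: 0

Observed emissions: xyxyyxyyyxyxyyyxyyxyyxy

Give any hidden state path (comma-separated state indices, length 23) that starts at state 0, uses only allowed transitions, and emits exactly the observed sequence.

0,3,1,3,2,1,3,3,3,1,2,1,2,2,2,1,3,2,1,3,3,1,2

  t0 'x' -> {0,1}, take 0 (start)
  t1 'y' -> {2,3}, take 3 (0->3 ok)
  t2 'x' -> {0,1}, take 1 (3->1 ok)
  t3 'y' -> {2,3}, take 3 (1->3 ok)
  t4 'y' -> {2,3}, take 2 (3->2 ok)
  t5 'x' -> {0,1}, take 1 (2->1 ok)
  t6 'y' -> {2,3}, take 3 (1->3 ok)
  t7 'y' -> {2,3}, take 3 (3->3 ok)
  t8 'y' -> {2,3}, take 3 (3->3 ok)
  t9 'x' -> {0,1}, take 1 (3->1 ok)
  t10 'y' -> {2,3}, take 2 (1->2 ok)
  t11 'x' -> {0,1}, take 1 (2->1 ok)
  t12 'y' -> {2,3}, take 2 (1->2 ok)
  t13 'y' -> {2,3}, take 2 (2->2 ok)
  t14 'y' -> {2,3}, take 2 (2->2 ok)
  t15 'x' -> {0,1}, take 1 (2->1 ok)
  t16 'y' -> {2,3}, take 3 (1->3 ok)
  t17 'y' -> {2,3}, take 2 (3->2 ok)
  t18 'x' -> {0,1}, take 1 (2->1 ok)
  t19 'y' -> {2,3}, take 3 (1->3 ok)
  t20 'y' -> {2,3}, take 3 (3->3 ok)
  t21 'x' -> {0,1}, take 1 (3->1 ok)
  t22 'y' -> {2,3}, take 2 (1->2 ok)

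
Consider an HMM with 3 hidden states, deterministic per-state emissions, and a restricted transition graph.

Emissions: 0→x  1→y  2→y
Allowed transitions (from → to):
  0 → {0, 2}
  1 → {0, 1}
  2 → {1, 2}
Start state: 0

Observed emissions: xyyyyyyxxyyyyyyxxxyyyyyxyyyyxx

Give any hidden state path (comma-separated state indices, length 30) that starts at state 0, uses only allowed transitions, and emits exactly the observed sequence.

0,2,2,2,1,1,1,0,0,2,2,2,2,1,1,0,0,0,2,2,2,2,1,0,2,2,2,1,0,0

  [0] x  {0}  => 0  start
  [1] y  {1,2}  => 2  0->2 ok
  [2] y  {1,2}  => 2  2->2 ok
  [3] y  {1,2}  => 2  2->2 ok
  [4] y  {1,2}  => 1  2->1 ok
  [5] y  {1,2}  => 1  1->1 ok
  [6] y  {1,2}  => 1  1->1 ok
  [7] x  {0}  => 0  1->0 ok
  [8] x  {0}  => 0  0->0 ok
  [9] y  {1,2}  => 2  0->2 ok
  [10] y  {1,2}  => 2  2->2 ok
  [11] y  {1,2}  => 2  2->2 ok
  [12] y  {1,2}  => 2  2->2 ok
  [13] y  {1,2}  => 1  2->1 ok
  [14] y  {1,2}  => 1  1->1 ok
  [15] x  {0}  => 0  1->0 ok
  [16] x  {0}  => 0  0->0 ok
  [17] x  {0}  => 0  0->0 ok
  [18] y  {1,2}  => 2  0->2 ok
  [19] y  {1,2}  => 2  2->2 ok
  [20] y  {1,2}  => 2  2->2 ok
  [21] y  {1,2}  => 2  2->2 ok
  [22] y  {1,2}  => 1  2->1 ok
  [23] x  {0}  => 0  1->0 ok
  [24] y  {1,2}  => 2  0->2 ok
  [25] y  {1,2}  => 2  2->2 ok
  [26] y  {1,2}  => 2  2->2 ok
  [27] y  {1,2}  => 1  2->1 ok
  [28] x  {0}  => 0  1->0 ok
  [29] x  {0}  => 0  0->0 ok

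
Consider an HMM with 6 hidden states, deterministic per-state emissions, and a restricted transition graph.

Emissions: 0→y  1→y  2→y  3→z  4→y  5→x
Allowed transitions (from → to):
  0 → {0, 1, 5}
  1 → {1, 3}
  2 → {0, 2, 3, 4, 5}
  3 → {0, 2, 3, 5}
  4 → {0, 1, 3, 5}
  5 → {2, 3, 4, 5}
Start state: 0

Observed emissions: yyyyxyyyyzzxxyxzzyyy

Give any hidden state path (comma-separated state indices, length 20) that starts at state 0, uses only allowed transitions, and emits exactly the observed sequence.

  pos 0: y in {0,1,2,4}, choose 0; start
  pos 1: y in {0,1,2,4}, choose 0; 0->0 ok
  pos 2: y in {0,1,2,4}, choose 0; 0->0 ok
  pos 3: y in {0,1,2,4}, choose 0; 0->0 ok
  pos 4: x in {5}, choose 5; 0->5 ok
  pos 5: y in {0,1,2,4}, choose 2; 5->2 ok
  pos 6: y in {0,1,2,4}, choose 0; 2->0 ok
  pos 7: y in {0,1,2,4}, choose 1; 0->1 ok
  pos 8: y in {0,1,2,4}, choose 1; 1->1 ok
  pos 9: z in {3}, choose 3; 1->3 ok
  pos 10: z in {3}, choose 3; 3->3 ok
  pos 11: x in {5}, choose 5; 3->5 ok
  pos 12: x in {5}, choose 5; 5->5 ok
  pos 13: y in {0,1,2,4}, choose 4; 5->4 ok
  pos 14: x in {5}, choose 5; 4->5 ok
  pos 15: z in {3}, choose 3; 5->3 ok
  pos 16: z in {3}, choose 3; 3->3 ok
  pos 17: y in {0,1,2,4}, choose 2; 3->2 ok
  pos 18: y in {0,1,2,4}, choose 4; 2->4 ok
  pos 19: y in {0,1,2,4}, choose 0; 4->0 ok

0,0,0,0,5,2,0,1,1,3,3,5,5,4,5,3,3,2,4,0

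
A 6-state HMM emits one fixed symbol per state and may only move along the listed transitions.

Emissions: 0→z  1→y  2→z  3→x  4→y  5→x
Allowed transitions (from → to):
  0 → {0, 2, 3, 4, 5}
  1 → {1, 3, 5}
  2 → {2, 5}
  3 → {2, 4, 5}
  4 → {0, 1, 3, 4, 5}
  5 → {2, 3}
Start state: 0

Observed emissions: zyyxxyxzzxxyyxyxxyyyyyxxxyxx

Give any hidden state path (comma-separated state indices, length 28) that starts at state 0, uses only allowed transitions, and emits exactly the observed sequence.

0,4,4,5,3,4,5,2,2,5,3,4,1,3,4,5,3,4,4,4,1,1,3,5,3,4,3,5

  pos 0: z in {0,2}, choose 0; start
  pos 1: y in {1,4}, choose 4; 0->4 ok
  pos 2: y in {1,4}, choose 4; 4->4 ok
  pos 3: x in {3,5}, choose 5; 4->5 ok
  pos 4: x in {3,5}, choose 3; 5->3 ok
  pos 5: y in {1,4}, choose 4; 3->4 ok
  pos 6: x in {3,5}, choose 5; 4->5 ok
  pos 7: z in {0,2}, choose 2; 5->2 ok
  pos 8: z in {0,2}, choose 2; 2->2 ok
  pos 9: x in {3,5}, choose 5; 2->5 ok
  pos 10: x in {3,5}, choose 3; 5->3 ok
  pos 11: y in {1,4}, choose 4; 3->4 ok
  pos 12: y in {1,4}, choose 1; 4->1 ok
  pos 13: x in {3,5}, choose 3; 1->3 ok
  pos 14: y in {1,4}, choose 4; 3->4 ok
  pos 15: x in {3,5}, choose 5; 4->5 ok
  pos 16: x in {3,5}, choose 3; 5->3 ok
  pos 17: y in {1,4}, choose 4; 3->4 ok
  pos 18: y in {1,4}, choose 4; 4->4 ok
  pos 19: y in {1,4}, choose 4; 4->4 ok
  pos 20: y in {1,4}, choose 1; 4->1 ok
  pos 21: y in {1,4}, choose 1; 1->1 ok
  pos 22: x in {3,5}, choose 3; 1->3 ok
  pos 23: x in {3,5}, choose 5; 3->5 ok
  pos 24: x in {3,5}, choose 3; 5->3 ok
  pos 25: y in {1,4}, choose 4; 3->4 ok
  pos 26: x in {3,5}, choose 3; 4->3 ok
  pos 27: x in {3,5}, choose 5; 3->5 ok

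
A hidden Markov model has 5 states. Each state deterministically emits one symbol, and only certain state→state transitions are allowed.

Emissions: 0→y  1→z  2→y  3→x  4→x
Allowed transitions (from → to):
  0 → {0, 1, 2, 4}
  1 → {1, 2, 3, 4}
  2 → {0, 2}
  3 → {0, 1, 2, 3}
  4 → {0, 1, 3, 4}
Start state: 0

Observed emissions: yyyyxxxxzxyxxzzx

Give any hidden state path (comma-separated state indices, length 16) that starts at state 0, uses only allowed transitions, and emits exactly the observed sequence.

0,2,2,0,4,3,3,3,1,3,0,4,4,1,1,3

  t0 'y' -> {0,2}, take 0 (start)
  t1 'y' -> {0,2}, take 2 (0->2 ok)
  t2 'y' -> {0,2}, take 2 (2->2 ok)
  t3 'y' -> {0,2}, take 0 (2->0 ok)
  t4 'x' -> {3,4}, take 4 (0->4 ok)
  t5 'x' -> {3,4}, take 3 (4->3 ok)
  t6 'x' -> {3,4}, take 3 (3->3 ok)
  t7 'x' -> {3,4}, take 3 (3->3 ok)
  t8 'z' -> {1}, take 1 (3->1 ok)
  t9 'x' -> {3,4}, take 3 (1->3 ok)
  t10 'y' -> {0,2}, take 0 (3->0 ok)
  t11 'x' -> {3,4}, take 4 (0->4 ok)
  t12 'x' -> {3,4}, take 4 (4->4 ok)
  t13 'z' -> {1}, take 1 (4->1 ok)
  t14 'z' -> {1}, take 1 (1->1 ok)
  t15 'x' -> {3,4}, take 3 (1->3 ok)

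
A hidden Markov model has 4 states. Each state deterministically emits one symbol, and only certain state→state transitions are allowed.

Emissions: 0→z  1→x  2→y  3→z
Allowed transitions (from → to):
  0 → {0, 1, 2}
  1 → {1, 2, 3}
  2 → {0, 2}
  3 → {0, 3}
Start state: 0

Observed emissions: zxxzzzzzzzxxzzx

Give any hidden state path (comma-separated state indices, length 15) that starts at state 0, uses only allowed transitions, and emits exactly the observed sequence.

0,1,1,3,3,3,3,3,3,0,1,1,3,0,1

  t0 'z' -> {0,3}, take 0 (start)
  t1 'x' -> {1}, take 1 (0->1 ok)
  t2 'x' -> {1}, take 1 (1->1 ok)
  t3 'z' -> {0,3}, take 3 (1->3 ok)
  t4 'z' -> {0,3}, take 3 (3->3 ok)
  t5 'z' -> {0,3}, take 3 (3->3 ok)
  t6 'z' -> {0,3}, take 3 (3->3 ok)
  t7 'z' -> {0,3}, take 3 (3->3 ok)
  t8 'z' -> {0,3}, take 3 (3->3 ok)
  t9 'z' -> {0,3}, take 0 (3->0 ok)
  t10 'x' -> {1}, take 1 (0->1 ok)
  t11 'x' -> {1}, take 1 (1->1 ok)
  t12 'z' -> {0,3}, take 3 (1->3 ok)
  t13 'z' -> {0,3}, take 0 (3->0 ok)
  t14 'x' -> {1}, take 1 (0->1 ok)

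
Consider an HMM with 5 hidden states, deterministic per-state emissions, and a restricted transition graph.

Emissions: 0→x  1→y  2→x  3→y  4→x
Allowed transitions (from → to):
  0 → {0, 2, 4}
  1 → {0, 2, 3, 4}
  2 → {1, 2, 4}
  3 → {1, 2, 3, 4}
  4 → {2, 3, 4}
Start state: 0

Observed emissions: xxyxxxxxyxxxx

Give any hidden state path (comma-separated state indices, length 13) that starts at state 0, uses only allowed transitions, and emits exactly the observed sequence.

0,4,3,2,2,4,4,2,1,4,4,2,4

  [0] x  {0,2,4}  => 0  start
  [1] x  {0,2,4}  => 4  0->4 ok
  [2] y  {1,3}  => 3  4->3 ok
  [3] x  {0,2,4}  => 2  3->2 ok
  [4] x  {0,2,4}  => 2  2->2 ok
  [5] x  {0,2,4}  => 4  2->4 ok
  [6] x  {0,2,4}  => 4  4->4 ok
  [7] x  {0,2,4}  => 2  4->2 ok
  [8] y  {1,3}  => 1  2->1 ok
  [9] x  {0,2,4}  => 4  1->4 ok
  [10] x  {0,2,4}  => 4  4->4 ok
  [11] x  {0,2,4}  => 2  4->2 ok
  [12] x  {0,2,4}  => 4  2->4 ok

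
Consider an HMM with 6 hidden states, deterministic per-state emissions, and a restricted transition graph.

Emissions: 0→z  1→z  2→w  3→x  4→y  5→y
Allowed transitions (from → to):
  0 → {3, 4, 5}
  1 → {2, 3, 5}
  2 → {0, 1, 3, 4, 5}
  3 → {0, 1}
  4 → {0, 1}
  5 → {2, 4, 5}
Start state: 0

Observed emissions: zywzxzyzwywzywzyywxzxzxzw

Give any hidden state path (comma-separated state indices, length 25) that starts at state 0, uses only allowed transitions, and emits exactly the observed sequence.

0,5,2,1,3,0,4,1,2,5,2,0,5,2,0,5,5,2,3,1,3,0,3,1,2

  t0 'z' -> {0,1}, take 0 (start)
  t1 'y' -> {4,5}, take 5 (0->5 ok)
  t2 'w' -> {2}, take 2 (5->2 ok)
  t3 'z' -> {0,1}, take 1 (2->1 ok)
  t4 'x' -> {3}, take 3 (1->3 ok)
  t5 'z' -> {0,1}, take 0 (3->0 ok)
  t6 'y' -> {4,5}, take 4 (0->4 ok)
  t7 'z' -> {0,1}, take 1 (4->1 ok)
  t8 'w' -> {2}, take 2 (1->2 ok)
  t9 'y' -> {4,5}, take 5 (2->5 ok)
  t10 'w' -> {2}, take 2 (5->2 ok)
  t11 'z' -> {0,1}, take 0 (2->0 ok)
  t12 'y' -> {4,5}, take 5 (0->5 ok)
  t13 'w' -> {2}, take 2 (5->2 ok)
  t14 'z' -> {0,1}, take 0 (2->0 ok)
  t15 'y' -> {4,5}, take 5 (0->5 ok)
  t16 'y' -> {4,5}, take 5 (5->5 ok)
  t17 'w' -> {2}, take 2 (5->2 ok)
  t18 'x' -> {3}, take 3 (2->3 ok)
  t19 'z' -> {0,1}, take 1 (3->1 ok)
  t20 'x' -> {3}, take 3 (1->3 ok)
  t21 'z' -> {0,1}, take 0 (3->0 ok)
  t22 'x' -> {3}, take 3 (0->3 ok)
  t23 'z' -> {0,1}, take 1 (3->1 ok)
  t24 'w' -> {2}, take 2 (1->2 ok)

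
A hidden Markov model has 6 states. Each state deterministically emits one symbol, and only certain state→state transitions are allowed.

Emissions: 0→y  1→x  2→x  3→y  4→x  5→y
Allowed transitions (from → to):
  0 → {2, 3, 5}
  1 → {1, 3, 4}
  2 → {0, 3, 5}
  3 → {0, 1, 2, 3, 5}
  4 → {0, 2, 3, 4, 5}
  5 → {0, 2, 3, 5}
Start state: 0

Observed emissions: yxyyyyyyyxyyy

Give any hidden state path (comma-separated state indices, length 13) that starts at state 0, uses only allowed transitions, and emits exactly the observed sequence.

0,2,0,3,5,5,5,3,3,2,5,3,0

  pos 0: y in {0,3,5}, choose 0; start
  pos 1: x in {1,2,4}, choose 2; 0->2 ok
  pos 2: y in {0,3,5}, choose 0; 2->0 ok
  pos 3: y in {0,3,5}, choose 3; 0->3 ok
  pos 4: y in {0,3,5}, choose 5; 3->5 ok
  pos 5: y in {0,3,5}, choose 5; 5->5 ok
  pos 6: y in {0,3,5}, choose 5; 5->5 ok
  pos 7: y in {0,3,5}, choose 3; 5->3 ok
  pos 8: y in {0,3,5}, choose 3; 3->3 ok
  pos 9: x in {1,2,4}, choose 2; 3->2 ok
  pos 10: y in {0,3,5}, choose 5; 2->5 ok
  pos 11: y in {0,3,5}, choose 3; 5->3 ok
  pos 12: y in {0,3,5}, choose 0; 3->0 ok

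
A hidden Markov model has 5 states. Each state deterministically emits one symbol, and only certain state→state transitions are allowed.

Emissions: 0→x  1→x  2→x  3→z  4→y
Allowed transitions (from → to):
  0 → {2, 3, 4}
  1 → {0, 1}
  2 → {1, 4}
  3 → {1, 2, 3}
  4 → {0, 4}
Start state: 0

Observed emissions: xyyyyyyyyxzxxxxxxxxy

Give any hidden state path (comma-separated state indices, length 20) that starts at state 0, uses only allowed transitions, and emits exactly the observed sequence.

  [0] x  {0,1,2}  => 0  start
  [1] y  {4}  => 4  0->4 ok
  [2] y  {4}  => 4  4->4 ok
  [3] y  {4}  => 4  4->4 ok
  [4] y  {4}  => 4  4->4 ok
  [5] y  {4}  => 4  4->4 ok
  [6] y  {4}  => 4  4->4 ok
  [7] y  {4}  => 4  4->4 ok
  [8] y  {4}  => 4  4->4 ok
  [9] x  {0,1,2}  => 0  4->0 ok
  [10] z  {3}  => 3  0->3 ok
  [11] x  {0,1,2}  => 1  3->1 ok
  [12] x  {0,1,2}  => 1  1->1 ok
  [13] x  {0,1,2}  => 1  1->1 ok
  [14] x  {0,1,2}  => 1  1->1 ok
  [15] x  {0,1,2}  => 1  1->1 ok
  [16] x  {0,1,2}  => 1  1->1 ok
  [17] x  {0,1,2}  => 1  1->1 ok
  [18] x  {0,1,2}  => 0  1->0 ok
  [19] y  {4}  => 4  0->4 ok

0,4,4,4,4,4,4,4,4,0,3,1,1,1,1,1,1,1,0,4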